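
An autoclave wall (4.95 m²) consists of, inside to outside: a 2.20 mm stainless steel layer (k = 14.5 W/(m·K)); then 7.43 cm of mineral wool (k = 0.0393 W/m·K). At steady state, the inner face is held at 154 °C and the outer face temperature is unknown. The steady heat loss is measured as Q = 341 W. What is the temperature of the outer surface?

Sum the resistances:
  R_stainless steel = L/(kA) = 0.00220/(14.5·4.95) = 3.065×10^-5 K/W
  R_mineral wool = L/(kA) = 0.0743/(0.0393·4.95) = 0.3819 K/W
ΣR = 0.3820 K/W
ΔT = Q·ΣR = 341 × 0.3820 = 130.3 K
Heat flows outward, so T_out = T_in − ΔT = 154 − 130.3 = 23.7 °C

T_out = 23.7 °C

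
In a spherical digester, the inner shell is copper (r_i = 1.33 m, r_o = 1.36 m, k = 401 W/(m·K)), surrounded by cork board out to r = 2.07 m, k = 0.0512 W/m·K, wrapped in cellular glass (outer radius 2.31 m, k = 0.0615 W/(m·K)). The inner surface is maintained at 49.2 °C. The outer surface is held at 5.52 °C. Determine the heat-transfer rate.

Q = 95.6 W

Series thermal resistances, inner to outer:
  R_copper = (1/1.33 − 1/1.36)/(4πk) = 0.01659/(4π·401) = 3.291×10^-6 K/W
  R_cork board = (1/1.36 − 1/2.07)/(4πk) = 0.2522/(4π·0.0512) = 0.3920 K/W
  R_cellular glass = (1/2.07 − 1/2.31)/(4πk) = 0.05019/(4π·0.0615) = 0.06494 K/W
ΣR = 3.291×10^-6 + 0.3920 + 0.06494 = 0.4569 K/W
Q = ΔT/ΣR = (49.2 °C − 5.52 °C)/0.4569 = 95.6 W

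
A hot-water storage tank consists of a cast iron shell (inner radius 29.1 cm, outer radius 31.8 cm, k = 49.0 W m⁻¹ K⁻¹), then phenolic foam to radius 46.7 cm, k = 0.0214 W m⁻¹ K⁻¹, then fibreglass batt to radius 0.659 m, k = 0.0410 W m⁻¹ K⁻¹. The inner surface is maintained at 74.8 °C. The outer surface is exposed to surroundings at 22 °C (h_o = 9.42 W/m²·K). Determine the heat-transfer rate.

Q = 10.6 W

Resistance network (inner→outer):
  R_cast iron = (1/0.291 − 1/0.318)/(4πk) = 0.2918/(4π·49.0) = 4.738×10^-4 K/W
  R_phenolic foam = (1/0.318 − 1/0.467)/(4πk) = 1.003/(4π·0.0214) = 3.731 K/W
  R_fibreglass batt = (1/0.467 − 1/0.659)/(4πk) = 0.6239/(4π·0.0410) = 1.211 K/W
  R_conv,out = 1/(4πr²h) = 1/(4π·0.659²·9.42) = 0.01945 K/W
ΣR = 4.738×10^-4 + 3.731 + 1.211 + 0.01945 = 4.962 K/W
Q = ΔT/ΣR = (74.8 °C − 22 °C)/4.962 = 10.6 W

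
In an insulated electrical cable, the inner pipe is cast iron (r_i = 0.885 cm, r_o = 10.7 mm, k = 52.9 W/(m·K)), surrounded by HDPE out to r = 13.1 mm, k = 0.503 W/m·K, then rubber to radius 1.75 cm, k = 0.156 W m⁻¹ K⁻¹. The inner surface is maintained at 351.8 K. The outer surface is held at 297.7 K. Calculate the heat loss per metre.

Q' = 150 W/m

Treat each layer as a resistance in series:
  R'_cast iron = ln(0.0107/0.00885)/(2πk) = 0.1898/(2π·52.9) = 5.711×10^-4 m·K/W
  R'_HDPE = ln(0.0131/0.0107)/(2πk) = 0.2024/(2π·0.503) = 0.06403 m·K/W
  R'_rubber = ln(0.0175/0.0131)/(2πk) = 0.2896/(2π·0.156) = 0.2954 m·K/W
ΣR = 5.711×10^-4 + 0.06403 + 0.2954 = 0.3600 m·K/W
Q' = ΔT/ΣR = (351.8 K − 297.7 K)/0.3600 = 150 W/m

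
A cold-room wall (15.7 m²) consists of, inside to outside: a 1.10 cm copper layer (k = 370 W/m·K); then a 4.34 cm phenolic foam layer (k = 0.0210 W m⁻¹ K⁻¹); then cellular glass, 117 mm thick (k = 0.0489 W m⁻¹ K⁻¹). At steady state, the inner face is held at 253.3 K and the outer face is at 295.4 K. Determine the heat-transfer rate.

Series thermal resistances, inner to outer:
  R_copper = L/(kA) = 0.0110/(370·15.7) = 1.894×10^-6 K/W
  R_phenolic foam = L/(kA) = 0.0434/(0.0210·15.7) = 0.1316 K/W
  R_cellular glass = L/(kA) = 0.117/(0.0489·15.7) = 0.1524 K/W
ΣR = 1.894×10^-6 + 0.1316 + 0.1524 = 0.2840 K/W
Q = ΔT/ΣR = (253.3 K − 295.4 K)/0.2840 = -148 W
(Negative Q ⇒ heat flows inward; heat gain = 148 W.)

Q = 148 W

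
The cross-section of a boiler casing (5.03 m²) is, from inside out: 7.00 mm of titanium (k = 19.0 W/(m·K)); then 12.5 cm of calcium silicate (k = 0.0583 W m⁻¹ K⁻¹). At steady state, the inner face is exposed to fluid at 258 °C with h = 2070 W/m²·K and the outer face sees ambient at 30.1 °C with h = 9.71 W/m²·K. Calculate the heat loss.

Treat each layer as a resistance in series:
  R_conv,in = 1/(hA) = 1/(2070·5.03) = 9.604×10^-5 K/W
  R_titanium = L/(kA) = 0.00700/(19.0·5.03) = 7.324×10^-5 K/W
  R_calcium silicate = L/(kA) = 0.125/(0.0583·5.03) = 0.4263 K/W
  R_conv,out = 1/(hA) = 1/(9.71·5.03) = 0.02047 K/W
ΣR = 9.604×10^-5 + 7.324×10^-5 + 0.4263 + 0.02047 = 0.4469 K/W
Q = ΔT/ΣR = (258 °C − 30.1 °C)/0.4469 = 510 W

Q = 510 W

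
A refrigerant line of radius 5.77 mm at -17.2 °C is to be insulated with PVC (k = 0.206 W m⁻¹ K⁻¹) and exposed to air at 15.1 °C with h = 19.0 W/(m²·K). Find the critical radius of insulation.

r_cr = 1.08 cm

For a cylinder, r_cr = k_ins/h = 0.206/19.0 = 0.0108 m = 1.08 cm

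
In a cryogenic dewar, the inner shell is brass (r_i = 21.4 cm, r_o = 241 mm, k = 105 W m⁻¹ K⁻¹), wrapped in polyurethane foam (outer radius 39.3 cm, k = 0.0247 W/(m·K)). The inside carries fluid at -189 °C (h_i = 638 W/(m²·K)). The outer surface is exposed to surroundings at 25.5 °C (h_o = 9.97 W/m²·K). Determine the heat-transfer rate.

Q = 41.1 W

Treat each layer as a resistance in series:
  R_conv,in = 1/(4πr²h) = 1/(4π·0.214²·638) = 0.002724 K/W
  R_brass = (1/0.214 − 1/0.241)/(4πk) = 0.5235/(4π·105) = 3.968×10^-4 K/W
  R_polyurethane foam = (1/0.241 − 1/0.393)/(4πk) = 1.605/(4π·0.0247) = 5.170 K/W
  R_conv,out = 1/(4πr²h) = 1/(4π·0.393²·9.97) = 0.05168 K/W
ΣR = 0.002724 + 3.968×10^-4 + 5.170 + 0.05168 = 5.225 K/W
Q = ΔT/ΣR = (-189 °C − 25.5 °C)/5.225 = -41.1 W
(Negative Q ⇒ heat flows inward; heat gain = 41.1 W.)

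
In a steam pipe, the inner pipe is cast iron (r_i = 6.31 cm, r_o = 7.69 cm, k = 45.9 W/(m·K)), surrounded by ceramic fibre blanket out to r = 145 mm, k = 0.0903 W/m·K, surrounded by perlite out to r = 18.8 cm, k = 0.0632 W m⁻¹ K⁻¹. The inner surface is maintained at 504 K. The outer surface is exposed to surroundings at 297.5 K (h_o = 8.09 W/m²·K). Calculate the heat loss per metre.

Treat each layer as a resistance in series:
  R'_cast iron = ln(0.0769/0.0631)/(2πk) = 0.1978/(2π·45.9) = 6.858×10^-4 m·K/W
  R'_ceramic fibre blanket = ln(0.145/0.0769)/(2πk) = 0.6342/(2π·0.0903) = 1.118 m·K/W
  R'_perlite = ln(0.188/0.145)/(2πk) = 0.2597/(2π·0.0632) = 0.6540 m·K/W
  R'_conv,out = 1/(2πr h) = 1/(2π·0.188·8.09) = 0.1046 m·K/W
ΣR = 6.858×10^-4 + 1.118 + 0.6540 + 0.1046 = 1.877 m·K/W
Q' = ΔT/ΣR = (504 K − 297.5 K)/1.877 = 110 W/m

Q' = 110 W/m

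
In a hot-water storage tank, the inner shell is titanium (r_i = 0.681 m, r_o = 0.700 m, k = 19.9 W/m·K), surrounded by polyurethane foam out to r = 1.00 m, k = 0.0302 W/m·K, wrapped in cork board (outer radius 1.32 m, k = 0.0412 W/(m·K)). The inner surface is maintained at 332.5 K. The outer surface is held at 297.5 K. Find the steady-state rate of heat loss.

Resistance network (inner→outer):
  R_titanium = (1/0.681 − 1/0.700)/(4πk) = 0.03986/(4π·19.9) = 1.594×10^-4 K/W
  R_polyurethane foam = (1/0.700 − 1/1.00)/(4πk) = 0.4286/(4π·0.0302) = 1.129 K/W
  R_cork board = (1/1.00 − 1/1.32)/(4πk) = 0.2424/(4π·0.0412) = 0.4682 K/W
ΣR = 1.594×10^-4 + 1.129 + 0.4682 = 1.597 K/W
Q = ΔT/ΣR = (332.5 K − 297.5 K)/1.597 = 21.9 W

Q = 21.9 W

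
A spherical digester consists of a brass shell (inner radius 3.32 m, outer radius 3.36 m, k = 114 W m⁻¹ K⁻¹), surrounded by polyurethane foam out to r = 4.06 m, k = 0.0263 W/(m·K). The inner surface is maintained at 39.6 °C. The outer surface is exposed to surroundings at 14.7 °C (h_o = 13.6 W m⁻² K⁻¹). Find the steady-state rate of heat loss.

Q = 160 W

Series thermal resistances, inner to outer:
  R_brass = (1/3.32 − 1/3.36)/(4πk) = 0.003586/(4π·114) = 2.503×10^-6 K/W
  R_polyurethane foam = (1/3.36 − 1/4.06)/(4πk) = 0.05131/(4π·0.0263) = 0.1553 K/W
  R_conv,out = 1/(4πr²h) = 1/(4π·4.06²·13.6) = 3.550×10^-4 K/W
ΣR = 2.503×10^-6 + 0.1553 + 3.550×10^-4 = 0.1557 K/W
Q = ΔT/ΣR = (39.6 °C − 14.7 °C)/0.1557 = 160 W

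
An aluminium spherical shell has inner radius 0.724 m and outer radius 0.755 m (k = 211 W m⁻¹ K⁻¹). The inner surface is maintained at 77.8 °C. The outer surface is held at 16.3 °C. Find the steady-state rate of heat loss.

Q = 2880 kW

Q = 4πk·ΔT/(1/r₁ − 1/r₂) = 4π × 211 × 61.5 / (1/0.724 − 1/0.755) = 2.88×10^6 W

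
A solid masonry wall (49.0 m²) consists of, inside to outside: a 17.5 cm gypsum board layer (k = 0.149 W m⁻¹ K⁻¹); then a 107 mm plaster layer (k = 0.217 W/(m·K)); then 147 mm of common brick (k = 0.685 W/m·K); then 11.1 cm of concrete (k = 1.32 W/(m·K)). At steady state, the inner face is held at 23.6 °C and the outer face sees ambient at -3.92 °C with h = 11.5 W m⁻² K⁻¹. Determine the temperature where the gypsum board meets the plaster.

Resistance network (inner→outer):
  R_gypsum board = L/(kA) = 0.175/(0.149·49.0) = 0.02397 K/W
  R_plaster = L/(kA) = 0.107/(0.217·49.0) = 0.01006 K/W
  R_common brick = L/(kA) = 0.147/(0.685·49.0) = 0.004380 K/W
  R_concrete = L/(kA) = 0.111/(1.32·49.0) = 0.001716 K/W
  R_conv,out = 1/(hA) = 1/(11.5·49.0) = 0.001775 K/W
ΣR = 0.02397 + 0.01006 + 0.004380 + 0.001716 + 0.001775 = 0.04190 K/W
Q = ΔT/ΣR = (23.6 °C − -3.92 °C)/0.04190 = 656.8 W
From the inner boundary to the gypsum board/plaster interface, ΣR_partial = 0.02397 K/W.
T_interface = T_in − Q·ΣR_partial = 23.6 °C − (656.8)(0.02397) = 7.86 °C

T = 7.86 °C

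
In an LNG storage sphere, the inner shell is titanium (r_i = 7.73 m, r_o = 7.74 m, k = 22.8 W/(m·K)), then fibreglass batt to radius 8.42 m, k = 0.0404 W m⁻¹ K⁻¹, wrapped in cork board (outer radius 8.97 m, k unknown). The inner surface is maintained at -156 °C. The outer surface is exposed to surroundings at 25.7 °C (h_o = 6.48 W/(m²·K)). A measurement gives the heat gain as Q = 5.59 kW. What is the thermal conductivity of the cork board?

ΣR = ΔT/Q = |-156 − 25.7|/5590 = 0.03250 K/W
Known resistances:
  R_titanium = (1/7.73 − 1/7.74)/(4πk) = 1.671×10^-4/(4π·22.8) = 5.834×10^-7 K/W
  R_fibreglass batt = (1/7.74 − 1/8.42)/(4πk) = 0.01043/(4π·0.0404) = 0.02055 K/W
  R_conv,out = 1/(4πr²h) = 1/(4π·8.97²·6.48) = 1.526×10^-4 K/W
R_cork board = ΣR − ΣR_known = 0.03250 − 0.02070 = 0.01180 K/W
(1/r₁−1/r₂)/(4πk) = 0.01180 ⇒ k = 0.007282/(4π·0.01180) = 0.0491 W/m·K

k = 0.0491 W/m·K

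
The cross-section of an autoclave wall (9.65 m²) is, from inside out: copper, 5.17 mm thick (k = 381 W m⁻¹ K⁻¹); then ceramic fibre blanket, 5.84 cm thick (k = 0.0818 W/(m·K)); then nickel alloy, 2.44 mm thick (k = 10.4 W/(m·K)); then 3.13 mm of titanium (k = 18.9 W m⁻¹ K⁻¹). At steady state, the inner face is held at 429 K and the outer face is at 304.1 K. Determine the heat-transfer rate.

Q = 1690 W

Resistance network (inner→outer):
  R_copper = L/(kA) = 0.00517/(381·9.65) = 1.406×10^-6 K/W
  R_ceramic fibre blanket = L/(kA) = 0.0584/(0.0818·9.65) = 0.07398 K/W
  R_nickel alloy = L/(kA) = 0.00244/(10.4·9.65) = 2.431×10^-5 K/W
  R_titanium = L/(kA) = 0.00313/(18.9·9.65) = 1.716×10^-5 K/W
ΣR = 1.406×10^-6 + 0.07398 + 2.431×10^-5 + 1.716×10^-5 = 0.07402 K/W
Q = ΔT/ΣR = (429 K − 304.1 K)/0.07402 = 1690 W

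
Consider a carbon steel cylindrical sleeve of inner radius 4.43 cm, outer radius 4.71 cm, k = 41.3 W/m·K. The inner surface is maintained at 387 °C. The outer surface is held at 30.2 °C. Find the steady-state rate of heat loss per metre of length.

Q' = 2πk·ΔT/ln(r₂/r₁) = 2π × 41.3 × 356.8 / ln(0.0471/0.0443) = 1.51×10^6 W/m

Q' = 1510 kW/m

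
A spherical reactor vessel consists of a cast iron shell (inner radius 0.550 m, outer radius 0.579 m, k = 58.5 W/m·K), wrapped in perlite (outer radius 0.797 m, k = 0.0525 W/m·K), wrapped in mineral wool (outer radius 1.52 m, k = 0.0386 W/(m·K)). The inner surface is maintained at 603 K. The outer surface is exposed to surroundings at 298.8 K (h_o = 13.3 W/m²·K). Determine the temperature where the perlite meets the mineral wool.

T = 491 K

Series thermal resistances, inner to outer:
  R_cast iron = (1/0.550 − 1/0.579)/(4πk) = 0.09107/(4π·58.5) = 1.239×10^-4 K/W
  R_perlite = (1/0.579 − 1/0.797)/(4πk) = 0.4724/(4π·0.0525) = 0.7161 K/W
  R_mineral wool = (1/0.797 − 1/1.52)/(4πk) = 0.5968/(4π·0.0386) = 1.230 K/W
  R_conv,out = 1/(4πr²h) = 1/(4π·1.52²·13.3) = 0.002590 K/W
ΣR = 1.239×10^-4 + 0.7161 + 1.230 + 0.002590 = 1.949 K/W
Q = ΔT/ΣR = (603 K − 298.8 K)/1.949 = 156.1 W
From the inner boundary to the perlite/mineral wool interface, ΣR_partial = 0.7162 K/W.
T_interface = T_in − Q·ΣR_partial = 603 K − (156.1)(0.7162) = 491 K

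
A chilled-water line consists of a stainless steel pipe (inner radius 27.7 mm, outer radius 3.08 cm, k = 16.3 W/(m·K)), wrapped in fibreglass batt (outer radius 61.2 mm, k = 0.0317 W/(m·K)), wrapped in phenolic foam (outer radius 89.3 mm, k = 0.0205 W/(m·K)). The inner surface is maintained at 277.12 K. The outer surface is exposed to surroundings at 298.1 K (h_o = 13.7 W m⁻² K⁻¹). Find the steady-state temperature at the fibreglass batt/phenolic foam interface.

Series thermal resistances, inner to outer:
  R'_stainless steel = ln(0.0308/0.0277)/(2πk) = 0.1061/(2π·16.3) = 0.001036 m·K/W
  R'_fibreglass batt = ln(0.0612/0.0308)/(2πk) = 0.6866/(2π·0.0317) = 3.447 m·K/W
  R'_phenolic foam = ln(0.0893/0.0612)/(2πk) = 0.3779/(2π·0.0205) = 2.934 m·K/W
  R'_conv,out = 1/(2πr h) = 1/(2π·0.0893·13.7) = 0.1301 m·K/W
ΣR = 0.001036 + 3.447 + 2.934 + 0.1301 = 6.512 m·K/W
Q' = ΔT/ΣR = (277.12 K − 298.1 K)/6.512 = -3.222 W/m
From the inner boundary to the fibreglass batt/phenolic foam interface, ΣR_partial = 3.448 m·K/W.
T_interface = T_in − Q'·ΣR_partial = 277.12 K − (-3.222)(3.448) = 288.2 K

T = 288.2 K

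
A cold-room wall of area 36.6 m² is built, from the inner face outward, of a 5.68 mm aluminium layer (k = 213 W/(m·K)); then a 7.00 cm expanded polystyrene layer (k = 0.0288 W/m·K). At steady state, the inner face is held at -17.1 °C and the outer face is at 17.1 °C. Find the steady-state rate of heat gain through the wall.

Series thermal resistances, inner to outer:
  R_aluminium = L/(kA) = 0.00568/(213·36.6) = 7.286×10^-7 K/W
  R_expanded polystyrene = L/(kA) = 0.0700/(0.0288·36.6) = 0.06641 K/W
ΣR = 7.286×10^-7 + 0.06641 = 0.06641 K/W
Q = ΔT/ΣR = (-17.1 °C − 17.1 °C)/0.06641 = -515 W
(Negative Q ⇒ heat flows inward; heat gain = 515 W.)

Q = 515 W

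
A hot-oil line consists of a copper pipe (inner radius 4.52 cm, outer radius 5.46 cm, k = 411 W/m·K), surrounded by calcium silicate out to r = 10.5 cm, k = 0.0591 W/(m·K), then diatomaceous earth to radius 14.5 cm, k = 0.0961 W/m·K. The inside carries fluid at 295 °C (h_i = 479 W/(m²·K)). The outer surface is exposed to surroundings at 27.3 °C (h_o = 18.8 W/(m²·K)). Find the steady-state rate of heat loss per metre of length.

Treat each layer as a resistance in series:
  R'_conv,in = 1/(2πr h) = 1/(2π·0.0452·479) = 0.007351 m·K/W
  R'_copper = ln(0.0546/0.0452)/(2πk) = 0.1889/(2π·411) = 7.316×10^-5 m·K/W
  R'_calcium silicate = ln(0.105/0.0546)/(2πk) = 0.6539/(2π·0.0591) = 1.761 m·K/W
  R'_diatomaceous earth = ln(0.145/0.105)/(2πk) = 0.3228/(2π·0.0961) = 0.5346 m·K/W
  R'_conv,out = 1/(2πr h) = 1/(2π·0.145·18.8) = 0.05838 m·K/W
ΣR = 0.007351 + 7.316×10^-5 + 1.761 + 0.5346 + 0.05838 = 2.361 m·K/W
Q' = ΔT/ΣR = (295 °C − 27.3 °C)/2.361 = 113 W/m

Q' = 113 W/m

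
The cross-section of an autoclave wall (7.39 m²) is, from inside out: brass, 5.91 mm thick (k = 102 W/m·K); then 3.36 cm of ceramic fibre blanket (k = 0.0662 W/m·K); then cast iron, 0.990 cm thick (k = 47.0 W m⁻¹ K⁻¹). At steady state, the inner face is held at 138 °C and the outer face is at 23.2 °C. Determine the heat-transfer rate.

Treat each layer as a resistance in series:
  R_brass = L/(kA) = 0.00591/(102·7.39) = 7.840×10^-6 K/W
  R_ceramic fibre blanket = L/(kA) = 0.0336/(0.0662·7.39) = 0.06868 K/W
  R_cast iron = L/(kA) = 0.00990/(47.0·7.39) = 2.850×10^-5 K/W
ΣR = 7.840×10^-6 + 0.06868 + 2.850×10^-5 = 0.06872 K/W
Q = ΔT/ΣR = (138 °C − 23.2 °C)/0.06872 = 1670 W

Q = 1670 W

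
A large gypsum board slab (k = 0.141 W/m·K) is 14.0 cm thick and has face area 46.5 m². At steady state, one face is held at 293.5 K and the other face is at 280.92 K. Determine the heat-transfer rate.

Q = 589 W

Q = kA·ΔT/L = 0.141 × 46.5 × |293.5 K − 280.92 K| / 0.140 = 589 W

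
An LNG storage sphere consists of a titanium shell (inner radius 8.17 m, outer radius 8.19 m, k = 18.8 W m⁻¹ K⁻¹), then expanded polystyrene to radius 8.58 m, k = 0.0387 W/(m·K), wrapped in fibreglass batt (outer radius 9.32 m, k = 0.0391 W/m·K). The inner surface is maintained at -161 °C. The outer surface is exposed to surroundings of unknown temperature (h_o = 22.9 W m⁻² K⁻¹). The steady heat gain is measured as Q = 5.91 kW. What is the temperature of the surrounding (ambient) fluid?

T_out = 18.0 °C

Series resistances:
  R_titanium = (1/8.17 − 1/8.19)/(4πk) = 2.989×10^-4/(4π·18.8) = 1.265×10^-6 K/W
  R_expanded polystyrene = (1/8.19 − 1/8.58)/(4πk) = 0.005550/(4π·0.0387) = 0.01141 K/W
  R_fibreglass batt = (1/8.58 − 1/9.32)/(4πk) = 0.009254/(4π·0.0391) = 0.01883 K/W
  R_conv,out = 1/(4πr²h) = 1/(4π·9.32²·22.9) = 4.001×10^-5 K/W
ΣR = 0.03029 K/W
ΔT = Q·ΣR = 5910 × 0.03029 = 179.0 K
Heat flows inward, so T_out = T_in + ΔT = -161 + 179.0 = 18.0 °C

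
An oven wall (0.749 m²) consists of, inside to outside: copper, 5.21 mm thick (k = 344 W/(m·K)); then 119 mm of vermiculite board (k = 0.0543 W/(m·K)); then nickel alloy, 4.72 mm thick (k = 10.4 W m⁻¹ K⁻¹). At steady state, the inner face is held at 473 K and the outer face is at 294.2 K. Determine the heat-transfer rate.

Treat each layer as a resistance in series:
  R_copper = L/(kA) = 0.00521/(344·0.749) = 2.022×10^-5 K/W
  R_vermiculite board = L/(kA) = 0.119/(0.0543·0.749) = 2.926 K/W
  R_nickel alloy = L/(kA) = 0.00472/(10.4·0.749) = 6.059×10^-4 K/W
ΣR = 2.022×10^-5 + 2.926 + 6.059×10^-4 = 2.927 K/W
Q = ΔT/ΣR = (473 K − 294.2 K)/2.927 = 61.1 W

Q = 61.1 W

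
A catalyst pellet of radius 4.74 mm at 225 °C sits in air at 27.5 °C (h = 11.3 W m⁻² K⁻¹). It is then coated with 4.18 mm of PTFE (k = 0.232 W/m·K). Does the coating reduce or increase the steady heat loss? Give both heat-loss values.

Critical radius for a sphere: r_cr = 2k/h = 0.0411 m = 4.11 cm.
Outer radius after coating: r₂ = 0.00474 + 0.00418 = 0.00892 m.
Since r₁ < r_cr and r₂ ≤ r_cr, the coating moves toward the maximum at r_cr — heat loss rises.
Bare: R = 1/(4πr₁²h) = 313.4 K/W; Q = 197.5/313.4 = 0.630 W.
Coated: R = R_cond + R_conv = 122.4 K/W; Q = 197.5/122.4 = 1.61 W.

increases: 0.630 → 1.61 W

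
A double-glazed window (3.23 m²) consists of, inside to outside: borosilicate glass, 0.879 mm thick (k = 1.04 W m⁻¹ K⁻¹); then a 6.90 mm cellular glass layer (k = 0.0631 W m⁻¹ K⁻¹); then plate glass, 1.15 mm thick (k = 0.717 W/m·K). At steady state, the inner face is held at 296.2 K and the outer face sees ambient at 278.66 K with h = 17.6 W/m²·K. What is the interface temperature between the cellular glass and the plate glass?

Treat each layer as a resistance in series:
  R_borosilicate glass = L/(kA) = 8.79×10^-4/(1.04·3.23) = 2.617×10^-4 K/W
  R_cellular glass = L/(kA) = 0.00690/(0.0631·3.23) = 0.03385 K/W
  R_plate glass = L/(kA) = 0.00115/(0.717·3.23) = 4.966×10^-4 K/W
  R_conv,out = 1/(hA) = 1/(17.6·3.23) = 0.01759 K/W
ΣR = 2.617×10^-4 + 0.03385 + 4.966×10^-4 + 0.01759 = 0.05220 K/W
Q = ΔT/ΣR = (296.2 K − 278.66 K)/0.05220 = 336.0 W
From the inner boundary to the cellular glass/plate glass interface, ΣR_partial = 0.03411 K/W.
T_interface = T_in − Q·ΣR_partial = 296.2 K − (336.0)(0.03411) = 284.7 K

T = 284.7 K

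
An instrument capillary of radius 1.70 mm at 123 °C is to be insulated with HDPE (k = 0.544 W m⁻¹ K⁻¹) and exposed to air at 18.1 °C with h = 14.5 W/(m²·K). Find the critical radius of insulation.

For a cylinder, r_cr = k_ins/h = 0.544/14.5 = 0.0375 m = 3.75 cm

r_cr = 3.75 cm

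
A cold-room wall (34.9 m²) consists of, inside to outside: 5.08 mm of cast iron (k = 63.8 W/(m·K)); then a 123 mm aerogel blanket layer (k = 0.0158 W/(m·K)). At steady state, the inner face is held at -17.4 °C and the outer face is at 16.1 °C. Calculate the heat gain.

Q = 150 W

Resistance network (inner→outer):
  R_cast iron = L/(kA) = 0.00508/(63.8·34.9) = 2.281×10^-6 K/W
  R_aerogel blanket = L/(kA) = 0.123/(0.0158·34.9) = 0.2231 K/W
ΣR = 2.281×10^-6 + 0.2231 = 0.2231 K/W
Q = ΔT/ΣR = (-17.4 °C − 16.1 °C)/0.2231 = -150 W
(Negative Q ⇒ heat flows inward; heat gain = 150 W.)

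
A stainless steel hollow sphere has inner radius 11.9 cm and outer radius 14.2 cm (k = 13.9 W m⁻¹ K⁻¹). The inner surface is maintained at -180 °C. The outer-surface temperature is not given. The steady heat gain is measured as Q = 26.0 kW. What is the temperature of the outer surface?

Series resistances:
  R_stainless steel = (1/0.119 − 1/0.142)/(4πk) = 1.361/(4π·13.9) = 0.007792 K/W
ΣR = 0.007792 K/W
ΔT = Q·ΣR = 26000 × 0.007792 = 202.6 K
Heat flows inward, so T_out = T_in + ΔT = -180 + 202.6 = 22.6 °C

T_out = 22.6 °C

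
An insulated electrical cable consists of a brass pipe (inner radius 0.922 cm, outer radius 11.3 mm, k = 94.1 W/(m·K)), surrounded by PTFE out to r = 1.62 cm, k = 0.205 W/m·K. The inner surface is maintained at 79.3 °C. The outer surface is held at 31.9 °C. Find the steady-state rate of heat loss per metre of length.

Q' = 169 W/m

Resistance network (inner→outer):
  R'_brass = ln(0.0113/0.00922)/(2πk) = 0.2034/(2π·94.1) = 3.441×10^-4 m·K/W
  R'_PTFE = ln(0.0162/0.0113)/(2πk) = 0.3602/(2π·0.205) = 0.2797 m·K/W
ΣR = 3.441×10^-4 + 0.2797 = 0.2800 m·K/W
Q' = ΔT/ΣR = (79.3 °C − 31.9 °C)/0.2800 = 169 W/m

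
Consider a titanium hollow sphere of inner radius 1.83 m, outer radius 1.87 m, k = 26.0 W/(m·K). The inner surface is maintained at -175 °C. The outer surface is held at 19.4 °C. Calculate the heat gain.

Q = 4πk·ΔT/(1/r₁ − 1/r₂) = 4π × 26.0 × 194.4 / (1/1.83 − 1/1.87) = 5.43×10^6 W

Q = 5430 kW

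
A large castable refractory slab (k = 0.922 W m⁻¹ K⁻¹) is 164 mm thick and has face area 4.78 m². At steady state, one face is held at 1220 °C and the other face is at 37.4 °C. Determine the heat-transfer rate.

Q = kA·ΔT/L = 0.922 × 4.78 × |1220 °C − 37.4 °C| / 0.164 = 31800 W

Q = 31.8 kW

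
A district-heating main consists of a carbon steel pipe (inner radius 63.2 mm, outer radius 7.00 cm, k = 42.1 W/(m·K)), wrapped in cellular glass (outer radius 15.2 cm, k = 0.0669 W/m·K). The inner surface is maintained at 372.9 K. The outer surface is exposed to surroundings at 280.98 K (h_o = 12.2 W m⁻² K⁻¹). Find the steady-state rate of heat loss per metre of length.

Q' = 47.6 W/m

Resistance network (inner→outer):
  R'_carbon steel = ln(0.0700/0.0632)/(2πk) = 0.1022/(2π·42.1) = 3.863×10^-4 m·K/W
  R'_cellular glass = ln(0.152/0.0700)/(2πk) = 0.7754/(2π·0.0669) = 1.845 m·K/W
  R'_conv,out = 1/(2πr h) = 1/(2π·0.152·12.2) = 0.08583 m·K/W
ΣR = 3.863×10^-4 + 1.845 + 0.08583 = 1.931 m·K/W
Q' = ΔT/ΣR = (372.9 K − 280.98 K)/1.931 = 47.6 W/m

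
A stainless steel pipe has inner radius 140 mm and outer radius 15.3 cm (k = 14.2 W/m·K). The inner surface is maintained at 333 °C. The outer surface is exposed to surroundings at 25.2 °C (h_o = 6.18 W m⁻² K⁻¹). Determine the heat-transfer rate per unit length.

Q' = 1820 W/m

Treat each layer as a resistance in series:
  R'_stainless steel = ln(0.153/0.140)/(2πk) = 0.08880/(2π·14.2) = 9.952×10^-4 m·K/W
  R'_conv,out = 1/(2πr h) = 1/(2π·0.153·6.18) = 0.1683 m·K/W
ΣR = 9.952×10^-4 + 0.1683 = 0.1693 m·K/W
Q' = ΔT/ΣR = (333 °C − 25.2 °C)/0.1693 = 1820 W/m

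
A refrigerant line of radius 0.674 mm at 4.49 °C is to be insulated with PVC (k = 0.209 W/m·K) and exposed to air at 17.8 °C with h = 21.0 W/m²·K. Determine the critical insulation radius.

For a cylinder, r_cr = k_ins/h = 0.209/21.0 = 0.00995 m = 0.995 cm

r_cr = 0.995 cm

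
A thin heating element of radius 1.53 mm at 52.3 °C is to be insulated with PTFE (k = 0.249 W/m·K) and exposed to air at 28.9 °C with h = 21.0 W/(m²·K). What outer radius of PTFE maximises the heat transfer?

For a cylinder, r_cr = k_ins/h = 0.249/21.0 = 0.0119 m = 1.19 cm

r_cr = 1.19 cm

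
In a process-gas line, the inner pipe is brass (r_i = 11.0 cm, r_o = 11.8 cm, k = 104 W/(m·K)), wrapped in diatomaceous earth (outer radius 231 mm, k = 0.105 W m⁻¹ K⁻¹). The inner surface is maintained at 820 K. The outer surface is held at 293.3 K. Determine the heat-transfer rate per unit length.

Treat each layer as a resistance in series:
  R'_brass = ln(0.118/0.110)/(2πk) = 0.07020/(2π·104) = 1.074×10^-4 m·K/W
  R'_diatomaceous earth = ln(0.231/0.118)/(2πk) = 0.6717/(2π·0.105) = 1.018 m·K/W
ΣR = 1.074×10^-4 + 1.018 = 1.018 m·K/W
Q' = ΔT/ΣR = (820 K − 293.3 K)/1.018 = 517 W/m

Q' = 517 W/m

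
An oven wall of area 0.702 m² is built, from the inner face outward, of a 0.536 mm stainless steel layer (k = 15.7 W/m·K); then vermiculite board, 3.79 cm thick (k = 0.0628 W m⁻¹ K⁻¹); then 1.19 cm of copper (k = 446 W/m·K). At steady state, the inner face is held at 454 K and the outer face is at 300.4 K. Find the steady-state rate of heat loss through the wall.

Q = 179 W

Series thermal resistances, inner to outer:
  R_stainless steel = L/(kA) = 5.36×10^-4/(15.7·0.702) = 4.863×10^-5 K/W
  R_vermiculite board = L/(kA) = 0.0379/(0.0628·0.702) = 0.8597 K/W
  R_copper = L/(kA) = 0.0119/(446·0.702) = 3.801×10^-5 K/W
ΣR = 4.863×10^-5 + 0.8597 + 3.801×10^-5 = 0.8598 K/W
Q = ΔT/ΣR = (454 K − 300.4 K)/0.8598 = 179 W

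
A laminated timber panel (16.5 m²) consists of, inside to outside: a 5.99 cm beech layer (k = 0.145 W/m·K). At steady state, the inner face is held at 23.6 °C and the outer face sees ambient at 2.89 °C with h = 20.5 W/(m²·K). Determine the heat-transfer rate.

Treat each layer as a resistance in series:
  R_beech = L/(kA) = 0.0599/(0.145·16.5) = 0.02504 K/W
  R_conv,out = 1/(hA) = 1/(20.5·16.5) = 0.002956 K/W
ΣR = 0.02504 + 0.002956 = 0.02800 K/W
Q = ΔT/ΣR = (23.6 °C − 2.89 °C)/0.02800 = 740 W

Q = 740 W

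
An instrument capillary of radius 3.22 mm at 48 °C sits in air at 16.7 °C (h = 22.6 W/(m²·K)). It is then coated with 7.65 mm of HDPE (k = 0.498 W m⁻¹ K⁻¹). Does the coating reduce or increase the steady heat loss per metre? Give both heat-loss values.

Critical radius for a cylinder: r_cr = k/h = 0.0220 m = 2.20 cm.
Outer radius after coating: r₂ = 0.00322 + 0.00765 = 0.01087 m.
Since r₁ < r_cr and r₂ ≤ r_cr, the coating moves toward the maximum at r_cr — heat loss rises.
Bare: R = 1/(2πr₁h) = 2.187 m·K/W; Q = 31.3/2.187 = 14.3 W/m.
Coated: R = R_cond + R_conv = 1.037 m·K/W; Q = 31.3/1.037 = 30.2 W/m.

increases: 14.3 → 30.2 W/m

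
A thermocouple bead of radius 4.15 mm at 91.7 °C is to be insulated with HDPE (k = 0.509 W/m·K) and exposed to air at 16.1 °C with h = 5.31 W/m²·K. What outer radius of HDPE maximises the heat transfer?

r_cr = 19.2 cm

For a sphere, r_cr = 2k_ins/h = 2·0.509/5.31 = 0.192 m = 19.2 cm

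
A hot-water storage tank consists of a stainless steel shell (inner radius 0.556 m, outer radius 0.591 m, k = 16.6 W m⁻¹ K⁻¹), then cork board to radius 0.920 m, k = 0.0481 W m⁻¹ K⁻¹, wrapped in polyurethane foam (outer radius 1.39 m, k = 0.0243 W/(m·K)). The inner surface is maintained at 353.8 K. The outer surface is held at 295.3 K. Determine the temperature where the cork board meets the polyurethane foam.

Treat each layer as a resistance in series:
  R_stainless steel = (1/0.556 − 1/0.591)/(4πk) = 0.1065/(4π·16.6) = 5.106×10^-4 K/W
  R_cork board = (1/0.591 − 1/0.920)/(4πk) = 0.6051/(4π·0.0481) = 1.001 K/W
  R_polyurethane foam = (1/0.920 − 1/1.39)/(4πk) = 0.3675/(4π·0.0243) = 1.204 K/W
ΣR = 5.106×10^-4 + 1.001 + 1.204 = 2.206 K/W
Q = ΔT/ΣR = (353.8 K − 295.3 K)/2.206 = 26.52 W
From the inner boundary to the cork board/polyurethane foam interface, ΣR_partial = 1.002 K/W.
T_interface = T_in − Q·ΣR_partial = 353.8 K − (26.52)(1.002) = 327.2 K

T = 327.2 K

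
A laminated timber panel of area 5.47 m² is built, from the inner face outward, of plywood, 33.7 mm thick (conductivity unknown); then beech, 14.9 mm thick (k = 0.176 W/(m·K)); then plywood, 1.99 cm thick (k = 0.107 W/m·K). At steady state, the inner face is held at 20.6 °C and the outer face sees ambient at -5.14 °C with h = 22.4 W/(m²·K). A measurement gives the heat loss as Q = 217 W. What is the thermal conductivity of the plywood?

k = 0.101 W/m·K

ΣR = ΔT/Q = |20.6 − -5.14|/217 = 0.1186 K/W
Known resistances:
  R_beech = L/(kA) = 0.0149/(0.176·5.47) = 0.01548 K/W
  R_plywood = L/(kA) = 0.0199/(0.107·5.47) = 0.03400 K/W
  R_conv,out = 1/(hA) = 1/(22.4·5.47) = 0.008161 K/W
R_plywood = ΣR − ΣR_known = 0.1186 − 0.05764 = 0.06096 K/W
L/(kA) = 0.06096 ⇒ k = 0.0337/(0.06096·5.47) = 0.101 W/m·K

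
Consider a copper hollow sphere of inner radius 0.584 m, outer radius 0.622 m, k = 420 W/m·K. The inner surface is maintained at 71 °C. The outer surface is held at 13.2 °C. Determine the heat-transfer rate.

Q = 4πk·ΔT/(1/r₁ − 1/r₂) = 4π × 420 × 57.8 / (1/0.584 − 1/0.622) = 2.92×10^6 W

Q = 2.92×10^6 W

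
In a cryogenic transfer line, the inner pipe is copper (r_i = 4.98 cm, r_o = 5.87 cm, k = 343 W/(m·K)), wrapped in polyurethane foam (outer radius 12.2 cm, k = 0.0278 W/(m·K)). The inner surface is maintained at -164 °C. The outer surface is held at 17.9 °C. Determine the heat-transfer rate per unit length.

Q' = 43.4 W/m

Treat each layer as a resistance in series:
  R'_copper = ln(0.0587/0.0498)/(2πk) = 0.1644/(2π·343) = 7.629×10^-5 m·K/W
  R'_polyurethane foam = ln(0.122/0.0587)/(2πk) = 0.7316/(2π·0.0278) = 4.188 m·K/W
ΣR = 7.629×10^-5 + 4.188 = 4.188 m·K/W
Q' = ΔT/ΣR = (-164 °C − 17.9 °C)/4.188 = -43.4 W/m
(Negative Q' ⇒ heat flows inward; heat gain = 43.4 W/m.)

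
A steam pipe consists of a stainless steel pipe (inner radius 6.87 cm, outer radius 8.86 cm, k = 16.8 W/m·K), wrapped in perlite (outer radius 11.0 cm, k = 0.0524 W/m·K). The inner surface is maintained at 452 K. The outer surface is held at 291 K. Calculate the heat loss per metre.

Q' = 244 W/m

Treat each layer as a resistance in series:
  R'_stainless steel = ln(0.0886/0.0687)/(2πk) = 0.2544/(2π·16.8) = 0.002410 m·K/W
  R'_perlite = ln(0.110/0.0886)/(2πk) = 0.2163/(2π·0.0524) = 0.6571 m·K/W
ΣR = 0.002410 + 0.6571 = 0.6595 m·K/W
Q' = ΔT/ΣR = (452 K − 291 K)/0.6595 = 244 W/m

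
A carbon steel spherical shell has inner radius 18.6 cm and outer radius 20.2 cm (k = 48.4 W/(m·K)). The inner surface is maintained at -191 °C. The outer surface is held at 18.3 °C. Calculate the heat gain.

Q = 2.99×10^5 W

Q = 4πk·ΔT/(1/r₁ − 1/r₂) = 4π × 48.4 × 209.3 / (1/0.186 − 1/0.202) = 2.99×10^5 W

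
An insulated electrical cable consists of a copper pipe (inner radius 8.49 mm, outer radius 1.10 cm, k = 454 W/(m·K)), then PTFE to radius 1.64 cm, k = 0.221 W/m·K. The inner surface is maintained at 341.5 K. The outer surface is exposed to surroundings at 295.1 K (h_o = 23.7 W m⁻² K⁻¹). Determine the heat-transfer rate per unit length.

Q' = 66.6 W/m

Treat each layer as a resistance in series:
  R'_copper = ln(0.0110/0.00849)/(2πk) = 0.2590/(2π·454) = 9.080×10^-5 m·K/W
  R'_PTFE = ln(0.0164/0.0110)/(2πk) = 0.3994/(2π·0.221) = 0.2876 m·K/W
  R'_conv,out = 1/(2πr h) = 1/(2π·0.0164·23.7) = 0.4095 m·K/W
ΣR = 9.080×10^-5 + 0.2876 + 0.4095 = 0.6972 m·K/W
Q' = ΔT/ΣR = (341.5 K − 295.1 K)/0.6972 = 66.6 W/m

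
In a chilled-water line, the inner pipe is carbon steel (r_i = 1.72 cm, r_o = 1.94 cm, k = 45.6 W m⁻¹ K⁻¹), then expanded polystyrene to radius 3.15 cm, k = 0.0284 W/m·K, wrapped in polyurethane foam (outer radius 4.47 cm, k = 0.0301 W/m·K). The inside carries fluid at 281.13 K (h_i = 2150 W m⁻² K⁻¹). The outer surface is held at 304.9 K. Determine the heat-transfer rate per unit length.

Q' = 5.20 W/m

Resistance network (inner→outer):
  R'_conv,in = 1/(2πr h) = 1/(2π·0.0172·2150) = 0.004304 m·K/W
  R'_carbon steel = ln(0.0194/0.0172)/(2πk) = 0.1204/(2π·45.6) = 4.201×10^-4 m·K/W
  R'_expanded polystyrene = ln(0.0315/0.0194)/(2πk) = 0.4847/(2π·0.0284) = 2.716 m·K/W
  R'_polyurethane foam = ln(0.0447/0.0315)/(2πk) = 0.3500/(2π·0.0301) = 1.851 m·K/W
ΣR = 0.004304 + 4.201×10^-4 + 2.716 + 1.851 = 4.572 m·K/W
Q' = ΔT/ΣR = (281.13 K − 304.9 K)/4.572 = -5.20 W/m
(Negative Q' ⇒ heat flows inward; heat gain = 5.20 W/m.)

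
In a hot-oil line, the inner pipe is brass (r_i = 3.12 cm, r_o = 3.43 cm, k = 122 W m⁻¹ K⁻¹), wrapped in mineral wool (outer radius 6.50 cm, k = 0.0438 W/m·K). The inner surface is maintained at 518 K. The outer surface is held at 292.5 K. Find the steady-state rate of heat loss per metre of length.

Q' = 97.1 W/m

Series thermal resistances, inner to outer:
  R'_brass = ln(0.0343/0.0312)/(2πk) = 0.09473/(2π·122) = 1.236×10^-4 m·K/W
  R'_mineral wool = ln(0.0650/0.0343)/(2πk) = 0.6392/(2π·0.0438) = 2.323 m·K/W
ΣR = 1.236×10^-4 + 2.323 = 2.323 m·K/W
Q' = ΔT/ΣR = (518 K − 292.5 K)/2.323 = 97.1 W/m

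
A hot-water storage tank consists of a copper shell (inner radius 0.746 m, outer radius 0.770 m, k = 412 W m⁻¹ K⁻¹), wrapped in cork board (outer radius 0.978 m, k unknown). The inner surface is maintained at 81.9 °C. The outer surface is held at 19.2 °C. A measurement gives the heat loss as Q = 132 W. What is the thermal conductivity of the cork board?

k = 0.0463 W/m·K

ΣR = ΔT/Q = |81.9 − 19.2|/132 = 0.4750 K/W
Known resistances:
  R_copper = (1/0.746 − 1/0.770)/(4πk) = 0.04178/(4π·412) = 8.070×10^-6 K/W
R_cork board = ΣR − ΣR_known = 0.4750 − 8.070×10^-6 = 0.4750 K/W
(1/r₁−1/r₂)/(4πk) = 0.4750 ⇒ k = 0.2762/(4π·0.4750) = 0.0463 W/m·K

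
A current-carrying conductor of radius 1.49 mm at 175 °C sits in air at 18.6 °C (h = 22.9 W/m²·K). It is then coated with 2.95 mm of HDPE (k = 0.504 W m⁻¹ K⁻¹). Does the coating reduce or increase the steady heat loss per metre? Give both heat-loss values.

increases: 33.5 → 81.9 W/m

Critical radius for a cylinder: r_cr = k/h = 0.0220 m = 2.20 cm.
Outer radius after coating: r₂ = 0.00149 + 0.00295 = 0.00444 m.
Since r₁ < r_cr and r₂ ≤ r_cr, the coating moves toward the maximum at r_cr — heat loss rises.
Bare: R = 1/(2πr₁h) = 4.664 m·K/W; Q = 156.4/4.664 = 33.5 W/m.
Coated: R = R_cond + R_conv = 1.910 m·K/W; Q = 156.4/1.910 = 81.9 W/m.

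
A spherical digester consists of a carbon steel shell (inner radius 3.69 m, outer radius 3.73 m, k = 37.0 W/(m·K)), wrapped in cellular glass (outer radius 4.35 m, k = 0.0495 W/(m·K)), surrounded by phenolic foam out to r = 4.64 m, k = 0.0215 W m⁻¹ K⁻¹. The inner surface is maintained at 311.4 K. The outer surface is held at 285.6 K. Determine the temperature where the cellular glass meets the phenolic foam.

Series thermal resistances, inner to outer:
  R_carbon steel = (1/3.69 − 1/3.73)/(4πk) = 0.002906/(4π·37.0) = 6.250×10^-6 K/W
  R_cellular glass = (1/3.73 − 1/4.35)/(4πk) = 0.03821/(4π·0.0495) = 0.06143 K/W
  R_phenolic foam = (1/4.35 − 1/4.64)/(4πk) = 0.01437/(4π·0.0215) = 0.05318 K/W
ΣR = 6.250×10^-6 + 0.06143 + 0.05318 = 0.1146 K/W
Q = ΔT/ΣR = (311.4 K − 285.6 K)/0.1146 = 225.1 W
From the inner boundary to the cellular glass/phenolic foam interface, ΣR_partial = 0.06144 K/W.
T_interface = T_in − Q·ΣR_partial = 311.4 K − (225.1)(0.06144) = 297.6 K

T = 297.6 K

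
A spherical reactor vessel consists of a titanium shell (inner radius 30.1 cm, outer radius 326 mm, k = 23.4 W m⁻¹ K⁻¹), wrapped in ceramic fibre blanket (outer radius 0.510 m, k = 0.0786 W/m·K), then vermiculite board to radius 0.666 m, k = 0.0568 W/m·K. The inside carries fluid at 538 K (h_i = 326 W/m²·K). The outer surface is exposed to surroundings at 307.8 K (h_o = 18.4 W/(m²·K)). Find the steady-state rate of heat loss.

Treat each layer as a resistance in series:
  R_conv,in = 1/(4πr²h) = 1/(4π·0.301²·326) = 0.002694 K/W
  R_titanium = (1/0.301 − 1/0.326)/(4πk) = 0.2548/(4π·23.4) = 8.664×10^-4 K/W
  R_ceramic fibre blanket = (1/0.326 − 1/0.510)/(4πk) = 1.107/(4π·0.0786) = 1.120 K/W
  R_vermiculite board = (1/0.510 − 1/0.666)/(4πk) = 0.4593/(4π·0.0568) = 0.6435 K/W
  R_conv,out = 1/(4πr²h) = 1/(4π·0.666²·18.4) = 0.009750 K/W
ΣR = 0.002694 + 8.664×10^-4 + 1.120 + 0.6435 + 0.009750 = 1.777 K/W
Q = ΔT/ΣR = (538 K − 307.8 K)/1.777 = 130 W

Q = 130 W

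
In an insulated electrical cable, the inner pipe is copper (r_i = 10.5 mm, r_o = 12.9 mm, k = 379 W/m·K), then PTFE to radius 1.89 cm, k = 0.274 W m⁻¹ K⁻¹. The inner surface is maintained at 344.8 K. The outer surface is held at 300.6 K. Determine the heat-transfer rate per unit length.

Treat each layer as a resistance in series:
  R'_copper = ln(0.0129/0.0105)/(2πk) = 0.2059/(2π·379) = 8.644×10^-5 m·K/W
  R'_PTFE = ln(0.0189/0.0129)/(2πk) = 0.3819/(2π·0.274) = 0.2218 m·K/W
ΣR = 8.644×10^-5 + 0.2218 = 0.2219 m·K/W
Q' = ΔT/ΣR = (344.8 K − 300.6 K)/0.2219 = 199 W/m

Q' = 199 W/m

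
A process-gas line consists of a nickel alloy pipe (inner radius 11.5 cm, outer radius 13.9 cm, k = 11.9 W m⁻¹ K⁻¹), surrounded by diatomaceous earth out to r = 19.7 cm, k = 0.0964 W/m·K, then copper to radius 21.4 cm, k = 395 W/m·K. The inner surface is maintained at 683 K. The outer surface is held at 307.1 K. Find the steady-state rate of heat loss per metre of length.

Resistance network (inner→outer):
  R'_nickel alloy = ln(0.139/0.115)/(2πk) = 0.1895/(2π·11.9) = 0.002535 m·K/W
  R'_diatomaceous earth = ln(0.197/0.139)/(2πk) = 0.3487/(2π·0.0964) = 0.5757 m·K/W
  R'_copper = ln(0.214/0.197)/(2πk) = 0.08277/(2π·395) = 3.335×10^-5 m·K/W
ΣR = 0.002535 + 0.5757 + 3.335×10^-5 = 0.5783 m·K/W
Q' = ΔT/ΣR = (683 K − 307.1 K)/0.5783 = 650 W/m

Q' = 650 W/m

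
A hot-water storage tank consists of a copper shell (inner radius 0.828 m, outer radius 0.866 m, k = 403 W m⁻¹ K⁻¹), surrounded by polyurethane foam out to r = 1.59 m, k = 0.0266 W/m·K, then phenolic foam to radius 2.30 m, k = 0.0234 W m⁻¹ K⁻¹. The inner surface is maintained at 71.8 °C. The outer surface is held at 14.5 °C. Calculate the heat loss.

Q = 25.7 W

Treat each layer as a resistance in series:
  R_copper = (1/0.828 − 1/0.866)/(4πk) = 0.05300/(4π·403) = 1.046×10^-5 K/W
  R_polyurethane foam = (1/0.866 − 1/1.59)/(4πk) = 0.5258/(4π·0.0266) = 1.573 K/W
  R_phenolic foam = (1/1.59 − 1/2.30)/(4πk) = 0.1941/(4π·0.0234) = 0.6602 K/W
ΣR = 1.046×10^-5 + 1.573 + 0.6602 = 2.233 K/W
Q = ΔT/ΣR = (71.8 °C − 14.5 °C)/2.233 = 25.7 W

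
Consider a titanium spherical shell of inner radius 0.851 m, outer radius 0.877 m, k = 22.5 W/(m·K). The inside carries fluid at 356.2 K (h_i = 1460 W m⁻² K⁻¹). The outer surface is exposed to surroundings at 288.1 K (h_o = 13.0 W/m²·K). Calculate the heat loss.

Resistance network (inner→outer):
  R_conv,in = 1/(4πr²h) = 1/(4π·0.851²·1460) = 7.526×10^-5 K/W
  R_titanium = (1/0.851 − 1/0.877)/(4πk) = 0.03484/(4π·22.5) = 1.232×10^-4 K/W
  R_conv,out = 1/(4πr²h) = 1/(4π·0.877²·13.0) = 0.007959 K/W
ΣR = 7.526×10^-5 + 1.232×10^-4 + 0.007959 = 0.008157 K/W
Q = ΔT/ΣR = (356.2 K − 288.1 K)/0.008157 = 8350 W

Q = 8.35 kW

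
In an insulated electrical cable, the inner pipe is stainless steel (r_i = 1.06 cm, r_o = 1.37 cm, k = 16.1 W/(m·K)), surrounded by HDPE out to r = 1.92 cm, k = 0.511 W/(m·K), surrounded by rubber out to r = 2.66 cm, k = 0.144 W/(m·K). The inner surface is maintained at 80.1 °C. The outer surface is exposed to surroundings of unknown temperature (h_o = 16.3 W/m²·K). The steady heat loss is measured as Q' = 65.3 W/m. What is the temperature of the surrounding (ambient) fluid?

T_out = 25.6 °C

Series resistances:
  R'_stainless steel = ln(0.0137/0.0106)/(2πk) = 0.2565/(2π·16.1) = 0.002536 m·K/W
  R'_HDPE = ln(0.0192/0.0137)/(2πk) = 0.3375/(2π·0.511) = 0.1051 m·K/W
  R'_rubber = ln(0.0266/0.0192)/(2πk) = 0.3260/(2π·0.144) = 0.3603 m·K/W
  R'_conv,out = 1/(2πr h) = 1/(2π·0.0266·16.3) = 0.3671 m·K/W
ΣR = 0.8350 m·K/W
ΔT = Q'·ΣR = 65.3 × 0.8350 = 54.53 K
Heat flows outward, so T_out = T_in − ΔT = 80.1 − 54.53 = 25.6 °C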